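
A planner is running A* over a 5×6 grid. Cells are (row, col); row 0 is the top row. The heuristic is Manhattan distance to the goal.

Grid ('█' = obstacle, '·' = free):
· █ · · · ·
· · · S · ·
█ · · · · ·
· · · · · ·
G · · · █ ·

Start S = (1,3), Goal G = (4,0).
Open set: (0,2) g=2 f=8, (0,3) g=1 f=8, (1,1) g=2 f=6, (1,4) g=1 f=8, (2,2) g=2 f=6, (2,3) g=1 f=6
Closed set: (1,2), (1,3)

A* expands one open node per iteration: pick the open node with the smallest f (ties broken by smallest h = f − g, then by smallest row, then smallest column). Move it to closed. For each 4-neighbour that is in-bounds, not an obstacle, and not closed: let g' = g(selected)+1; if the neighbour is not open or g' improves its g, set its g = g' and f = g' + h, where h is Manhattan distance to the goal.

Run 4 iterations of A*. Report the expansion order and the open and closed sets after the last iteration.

order=[(1,1) → (1,0) → (2,1) → (3,1)]; open=[(0,0) g=4 f=8, (0,2) g=2 f=8, (0,3) g=1 f=8, (1,4) g=1 f=8, (2,2) g=2 f=6, (2,3) g=1 f=6, (3,0) g=5 f=6, (3,2) g=5 f=8, (4,1) g=5 f=6]; closed=[(1,0), (1,1), (1,2), (1,3), (2,1), (3,1)]

step 1: expand (1,1) (f=6, h=4) → closed; open now [(0,2) g=2 f=8, (0,3) g=1 f=8, (1,0) g=3 f=6, (1,4) g=1 f=8, (2,1) g=3 f=6, (2,2) g=2 f=6, (2,3) g=1 f=6]
step 2: expand (1,0) (f=6, h=3) → closed; open now [(0,0) g=4 f=8, (0,2) g=2 f=8, (0,3) g=1 f=8, (1,4) g=1 f=8, (2,1) g=3 f=6, (2,2) g=2 f=6, (2,3) g=1 f=6]
step 3: expand (2,1) (f=6, h=3) → closed; open now [(0,0) g=4 f=8, (0,2) g=2 f=8, (0,3) g=1 f=8, (1,4) g=1 f=8, (2,2) g=2 f=6, (2,3) g=1 f=6, (3,1) g=4 f=6]
step 4: expand (3,1) (f=6, h=2) → closed; open now [(0,0) g=4 f=8, (0,2) g=2 f=8, (0,3) g=1 f=8, (1,4) g=1 f=8, (2,2) g=2 f=6, (2,3) g=1 f=6, (3,0) g=5 f=6, (3,2) g=5 f=8, (4,1) g=5 f=6]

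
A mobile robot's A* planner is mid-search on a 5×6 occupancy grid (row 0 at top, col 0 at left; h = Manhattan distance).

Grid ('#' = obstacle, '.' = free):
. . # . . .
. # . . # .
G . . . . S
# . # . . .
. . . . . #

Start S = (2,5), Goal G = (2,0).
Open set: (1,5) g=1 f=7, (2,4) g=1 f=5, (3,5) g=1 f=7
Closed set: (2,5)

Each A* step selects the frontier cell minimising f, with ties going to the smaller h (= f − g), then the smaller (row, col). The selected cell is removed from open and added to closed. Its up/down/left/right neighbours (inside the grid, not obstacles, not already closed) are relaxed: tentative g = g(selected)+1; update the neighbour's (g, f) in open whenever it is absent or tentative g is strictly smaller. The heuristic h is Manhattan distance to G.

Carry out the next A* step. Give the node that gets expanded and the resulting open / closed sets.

step 1: expand (2,4) (f=5, h=4) → closed; open now [(1,5) g=1 f=7, (2,3) g=2 f=5, (3,4) g=2 f=7, (3,5) g=1 f=7]

expanded=(2,4); open=[(1,5) g=1 f=7, (2,3) g=2 f=5, (3,4) g=2 f=7, (3,5) g=1 f=7]; closed=[(2,4), (2,5)]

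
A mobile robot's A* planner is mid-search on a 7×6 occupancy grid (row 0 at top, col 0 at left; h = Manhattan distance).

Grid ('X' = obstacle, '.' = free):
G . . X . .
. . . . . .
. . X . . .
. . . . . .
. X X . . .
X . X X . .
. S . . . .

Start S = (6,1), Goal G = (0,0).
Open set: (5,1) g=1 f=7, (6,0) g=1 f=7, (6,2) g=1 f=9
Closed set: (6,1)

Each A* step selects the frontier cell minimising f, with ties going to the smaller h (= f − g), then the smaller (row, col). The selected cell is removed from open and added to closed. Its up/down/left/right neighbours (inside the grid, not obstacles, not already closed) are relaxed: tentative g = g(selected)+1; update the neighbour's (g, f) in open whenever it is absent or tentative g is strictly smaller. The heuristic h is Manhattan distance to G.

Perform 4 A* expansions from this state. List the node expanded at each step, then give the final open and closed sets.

order=[(5,1) → (6,0) → (6,2) → (6,3)]; open=[(6,4) g=3 f=13]; closed=[(5,1), (6,0), (6,1), (6,2), (6,3)]

step 1: expand (5,1) (f=7, h=6) → closed; open now [(6,0) g=1 f=7, (6,2) g=1 f=9]
step 2: expand (6,0) (f=7, h=6) → closed; open now [(6,2) g=1 f=9]
step 3: expand (6,2) (f=9, h=8) → closed; open now [(6,3) g=2 f=11]
step 4: expand (6,3) (f=11, h=9) → closed; open now [(6,4) g=3 f=13]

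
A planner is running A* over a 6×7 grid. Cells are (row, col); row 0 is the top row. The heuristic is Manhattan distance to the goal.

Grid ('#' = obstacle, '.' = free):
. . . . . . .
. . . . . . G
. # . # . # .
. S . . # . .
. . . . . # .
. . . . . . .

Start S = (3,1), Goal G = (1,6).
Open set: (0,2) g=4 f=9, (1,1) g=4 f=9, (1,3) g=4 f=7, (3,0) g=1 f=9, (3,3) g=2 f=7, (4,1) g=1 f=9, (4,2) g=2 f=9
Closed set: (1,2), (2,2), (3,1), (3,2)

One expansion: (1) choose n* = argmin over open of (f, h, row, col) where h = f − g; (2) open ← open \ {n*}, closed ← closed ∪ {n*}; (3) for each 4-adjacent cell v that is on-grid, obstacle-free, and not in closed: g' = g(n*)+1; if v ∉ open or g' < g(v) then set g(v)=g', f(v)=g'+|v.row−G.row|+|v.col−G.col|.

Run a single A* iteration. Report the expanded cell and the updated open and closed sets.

step 1: expand (1,3) (f=7, h=3) → closed; open now [(0,2) g=4 f=9, (0,3) g=5 f=9, (1,1) g=4 f=9, (1,4) g=5 f=7, (3,0) g=1 f=9, (3,3) g=2 f=7, (4,1) g=1 f=9, (4,2) g=2 f=9]

expanded=(1,3); open=[(0,2) g=4 f=9, (0,3) g=5 f=9, (1,1) g=4 f=9, (1,4) g=5 f=7, (3,0) g=1 f=9, (3,3) g=2 f=7, (4,1) g=1 f=9, (4,2) g=2 f=9]; closed=[(1,2), (1,3), (2,2), (3,1), (3,2)]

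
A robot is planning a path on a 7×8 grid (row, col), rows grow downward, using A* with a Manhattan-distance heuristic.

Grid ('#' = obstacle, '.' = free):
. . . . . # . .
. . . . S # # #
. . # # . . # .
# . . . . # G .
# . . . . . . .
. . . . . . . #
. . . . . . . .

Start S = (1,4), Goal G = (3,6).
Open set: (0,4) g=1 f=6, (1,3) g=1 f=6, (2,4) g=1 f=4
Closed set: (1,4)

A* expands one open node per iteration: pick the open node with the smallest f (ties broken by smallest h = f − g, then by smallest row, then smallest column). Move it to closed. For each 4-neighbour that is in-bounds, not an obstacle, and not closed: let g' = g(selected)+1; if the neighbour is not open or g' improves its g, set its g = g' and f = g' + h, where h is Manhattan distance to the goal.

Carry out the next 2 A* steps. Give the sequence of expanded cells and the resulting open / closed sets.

step 1: expand (2,4) (f=4, h=3) → closed; open now [(0,4) g=1 f=6, (1,3) g=1 f=6, (2,5) g=2 f=4, (3,4) g=2 f=4]
step 2: expand (2,5) (f=4, h=2) → closed; open now [(0,4) g=1 f=6, (1,3) g=1 f=6, (3,4) g=2 f=4]

order=[(2,4) → (2,5)]; open=[(0,4) g=1 f=6, (1,3) g=1 f=6, (3,4) g=2 f=4]; closed=[(1,4), (2,4), (2,5)]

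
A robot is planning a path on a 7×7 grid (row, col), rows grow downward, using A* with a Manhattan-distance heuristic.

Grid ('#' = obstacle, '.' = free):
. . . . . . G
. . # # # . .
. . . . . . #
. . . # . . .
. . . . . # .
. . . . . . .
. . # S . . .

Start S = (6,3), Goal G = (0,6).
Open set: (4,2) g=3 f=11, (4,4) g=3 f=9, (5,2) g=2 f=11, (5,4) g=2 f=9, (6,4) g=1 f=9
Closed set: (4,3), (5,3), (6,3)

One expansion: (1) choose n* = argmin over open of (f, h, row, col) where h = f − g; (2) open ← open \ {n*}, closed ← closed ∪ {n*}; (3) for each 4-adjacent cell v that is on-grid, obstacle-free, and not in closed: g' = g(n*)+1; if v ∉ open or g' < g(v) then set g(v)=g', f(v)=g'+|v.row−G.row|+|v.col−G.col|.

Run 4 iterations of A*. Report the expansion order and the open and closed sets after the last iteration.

step 1: expand (4,4) (f=9, h=6) → closed; open now [(3,4) g=4 f=9, (4,2) g=3 f=11, (5,2) g=2 f=11, (5,4) g=2 f=9, (6,4) g=1 f=9]
step 2: expand (3,4) (f=9, h=5) → closed; open now [(2,4) g=5 f=9, (3,5) g=5 f=9, (4,2) g=3 f=11, (5,2) g=2 f=11, (5,4) g=2 f=9, (6,4) g=1 f=9]
step 3: expand (2,4) (f=9, h=4) → closed; open now [(2,3) g=6 f=11, (2,5) g=6 f=9, (3,5) g=5 f=9, (4,2) g=3 f=11, (5,2) g=2 f=11, (5,4) g=2 f=9, (6,4) g=1 f=9]
step 4: expand (2,5) (f=9, h=3) → closed; open now [(1,5) g=7 f=9, (2,3) g=6 f=11, (3,5) g=5 f=9, (4,2) g=3 f=11, (5,2) g=2 f=11, (5,4) g=2 f=9, (6,4) g=1 f=9]

order=[(4,4) → (3,4) → (2,4) → (2,5)]; open=[(1,5) g=7 f=9, (2,3) g=6 f=11, (3,5) g=5 f=9, (4,2) g=3 f=11, (5,2) g=2 f=11, (5,4) g=2 f=9, (6,4) g=1 f=9]; closed=[(2,4), (2,5), (3,4), (4,3), (4,4), (5,3), (6,3)]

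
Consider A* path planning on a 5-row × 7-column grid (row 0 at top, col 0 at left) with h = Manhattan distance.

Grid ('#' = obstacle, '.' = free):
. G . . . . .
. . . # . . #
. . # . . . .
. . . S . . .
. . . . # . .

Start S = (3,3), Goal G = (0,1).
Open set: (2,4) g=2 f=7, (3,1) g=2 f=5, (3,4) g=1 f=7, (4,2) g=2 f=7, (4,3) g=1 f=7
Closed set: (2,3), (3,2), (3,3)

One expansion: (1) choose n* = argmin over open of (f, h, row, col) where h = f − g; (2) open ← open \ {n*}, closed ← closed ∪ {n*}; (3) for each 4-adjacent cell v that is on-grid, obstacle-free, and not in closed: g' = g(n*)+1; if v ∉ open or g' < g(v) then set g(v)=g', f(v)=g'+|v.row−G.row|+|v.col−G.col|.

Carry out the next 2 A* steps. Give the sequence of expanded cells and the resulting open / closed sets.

order=[(3,1) → (2,1)]; open=[(1,1) g=4 f=5, (2,0) g=4 f=7, (2,4) g=2 f=7, (3,0) g=3 f=7, (3,4) g=1 f=7, (4,1) g=3 f=7, (4,2) g=2 f=7, (4,3) g=1 f=7]; closed=[(2,1), (2,3), (3,1), (3,2), (3,3)]

step 1: expand (3,1) (f=5, h=3) → closed; open now [(2,1) g=3 f=5, (2,4) g=2 f=7, (3,0) g=3 f=7, (3,4) g=1 f=7, (4,1) g=3 f=7, (4,2) g=2 f=7, (4,3) g=1 f=7]
step 2: expand (2,1) (f=5, h=2) → closed; open now [(1,1) g=4 f=5, (2,0) g=4 f=7, (2,4) g=2 f=7, (3,0) g=3 f=7, (3,4) g=1 f=7, (4,1) g=3 f=7, (4,2) g=2 f=7, (4,3) g=1 f=7]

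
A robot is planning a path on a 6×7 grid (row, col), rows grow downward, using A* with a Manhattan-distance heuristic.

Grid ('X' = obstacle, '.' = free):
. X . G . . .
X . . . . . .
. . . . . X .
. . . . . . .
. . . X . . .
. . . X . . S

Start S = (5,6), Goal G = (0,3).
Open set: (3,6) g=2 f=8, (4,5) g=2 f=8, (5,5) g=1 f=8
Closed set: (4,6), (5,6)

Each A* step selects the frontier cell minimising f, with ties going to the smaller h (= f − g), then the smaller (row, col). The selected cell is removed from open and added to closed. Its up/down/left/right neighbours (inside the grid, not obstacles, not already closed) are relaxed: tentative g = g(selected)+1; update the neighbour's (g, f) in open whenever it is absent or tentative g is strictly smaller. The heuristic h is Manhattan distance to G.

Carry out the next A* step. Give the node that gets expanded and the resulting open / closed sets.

step 1: expand (3,6) (f=8, h=6) → closed; open now [(2,6) g=3 f=8, (3,5) g=3 f=8, (4,5) g=2 f=8, (5,5) g=1 f=8]

expanded=(3,6); open=[(2,6) g=3 f=8, (3,5) g=3 f=8, (4,5) g=2 f=8, (5,5) g=1 f=8]; closed=[(3,6), (4,6), (5,6)]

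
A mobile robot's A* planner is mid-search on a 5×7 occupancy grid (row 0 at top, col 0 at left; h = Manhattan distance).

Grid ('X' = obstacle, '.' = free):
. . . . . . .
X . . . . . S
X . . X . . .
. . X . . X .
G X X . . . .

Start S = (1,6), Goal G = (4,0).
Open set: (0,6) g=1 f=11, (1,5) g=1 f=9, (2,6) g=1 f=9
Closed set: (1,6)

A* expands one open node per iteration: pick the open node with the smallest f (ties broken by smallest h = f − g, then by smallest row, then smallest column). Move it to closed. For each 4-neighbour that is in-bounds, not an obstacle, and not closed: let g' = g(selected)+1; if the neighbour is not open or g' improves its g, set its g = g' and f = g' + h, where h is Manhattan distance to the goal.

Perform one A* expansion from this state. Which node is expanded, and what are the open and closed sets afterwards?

expanded=(1,5); open=[(0,5) g=2 f=11, (0,6) g=1 f=11, (1,4) g=2 f=9, (2,5) g=2 f=9, (2,6) g=1 f=9]; closed=[(1,5), (1,6)]

step 1: expand (1,5) (f=9, h=8) → closed; open now [(0,5) g=2 f=11, (0,6) g=1 f=11, (1,4) g=2 f=9, (2,5) g=2 f=9, (2,6) g=1 f=9]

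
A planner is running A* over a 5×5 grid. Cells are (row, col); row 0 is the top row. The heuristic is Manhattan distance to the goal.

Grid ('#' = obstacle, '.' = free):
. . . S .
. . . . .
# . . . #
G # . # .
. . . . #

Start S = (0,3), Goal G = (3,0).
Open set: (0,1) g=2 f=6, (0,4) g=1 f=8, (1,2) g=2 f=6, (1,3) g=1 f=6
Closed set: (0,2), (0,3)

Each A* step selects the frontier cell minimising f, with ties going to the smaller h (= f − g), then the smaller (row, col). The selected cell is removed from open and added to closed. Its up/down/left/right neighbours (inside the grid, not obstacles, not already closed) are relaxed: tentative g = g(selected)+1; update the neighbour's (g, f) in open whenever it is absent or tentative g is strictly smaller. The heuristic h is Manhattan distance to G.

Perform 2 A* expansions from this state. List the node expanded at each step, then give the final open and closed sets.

order=[(0,1) → (0,0)]; open=[(0,4) g=1 f=8, (1,0) g=4 f=6, (1,1) g=3 f=6, (1,2) g=2 f=6, (1,3) g=1 f=6]; closed=[(0,0), (0,1), (0,2), (0,3)]

step 1: expand (0,1) (f=6, h=4) → closed; open now [(0,0) g=3 f=6, (0,4) g=1 f=8, (1,1) g=3 f=6, (1,2) g=2 f=6, (1,3) g=1 f=6]
step 2: expand (0,0) (f=6, h=3) → closed; open now [(0,4) g=1 f=8, (1,0) g=4 f=6, (1,1) g=3 f=6, (1,2) g=2 f=6, (1,3) g=1 f=6]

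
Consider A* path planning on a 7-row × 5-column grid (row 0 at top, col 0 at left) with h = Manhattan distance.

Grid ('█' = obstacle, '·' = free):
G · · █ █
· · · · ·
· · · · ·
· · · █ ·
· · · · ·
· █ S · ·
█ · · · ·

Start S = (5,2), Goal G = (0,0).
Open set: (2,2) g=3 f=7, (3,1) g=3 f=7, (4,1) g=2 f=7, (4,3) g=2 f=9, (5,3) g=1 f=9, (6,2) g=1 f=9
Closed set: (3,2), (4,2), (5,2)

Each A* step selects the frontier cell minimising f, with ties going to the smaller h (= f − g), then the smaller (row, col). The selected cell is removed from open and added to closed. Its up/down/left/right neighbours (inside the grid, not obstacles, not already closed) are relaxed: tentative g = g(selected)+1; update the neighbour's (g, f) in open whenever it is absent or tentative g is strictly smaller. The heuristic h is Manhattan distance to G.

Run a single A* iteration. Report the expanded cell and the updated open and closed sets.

expanded=(2,2); open=[(1,2) g=4 f=7, (2,1) g=4 f=7, (2,3) g=4 f=9, (3,1) g=3 f=7, (4,1) g=2 f=7, (4,3) g=2 f=9, (5,3) g=1 f=9, (6,2) g=1 f=9]; closed=[(2,2), (3,2), (4,2), (5,2)]

step 1: expand (2,2) (f=7, h=4) → closed; open now [(1,2) g=4 f=7, (2,1) g=4 f=7, (2,3) g=4 f=9, (3,1) g=3 f=7, (4,1) g=2 f=7, (4,3) g=2 f=9, (5,3) g=1 f=9, (6,2) g=1 f=9]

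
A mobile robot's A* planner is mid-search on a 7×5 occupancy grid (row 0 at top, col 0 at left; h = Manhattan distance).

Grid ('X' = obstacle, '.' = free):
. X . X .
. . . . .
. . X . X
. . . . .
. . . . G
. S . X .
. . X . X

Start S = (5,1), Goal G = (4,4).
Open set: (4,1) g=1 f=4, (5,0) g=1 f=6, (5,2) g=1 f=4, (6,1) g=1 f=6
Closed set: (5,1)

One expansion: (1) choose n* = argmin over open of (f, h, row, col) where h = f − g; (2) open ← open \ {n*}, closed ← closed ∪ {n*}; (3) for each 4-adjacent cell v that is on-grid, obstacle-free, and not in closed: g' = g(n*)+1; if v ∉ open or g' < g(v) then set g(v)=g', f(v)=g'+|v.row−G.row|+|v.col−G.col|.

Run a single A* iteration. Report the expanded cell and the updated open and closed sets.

expanded=(4,1); open=[(3,1) g=2 f=6, (4,0) g=2 f=6, (4,2) g=2 f=4, (5,0) g=1 f=6, (5,2) g=1 f=4, (6,1) g=1 f=6]; closed=[(4,1), (5,1)]

step 1: expand (4,1) (f=4, h=3) → closed; open now [(3,1) g=2 f=6, (4,0) g=2 f=6, (4,2) g=2 f=4, (5,0) g=1 f=6, (5,2) g=1 f=4, (6,1) g=1 f=6]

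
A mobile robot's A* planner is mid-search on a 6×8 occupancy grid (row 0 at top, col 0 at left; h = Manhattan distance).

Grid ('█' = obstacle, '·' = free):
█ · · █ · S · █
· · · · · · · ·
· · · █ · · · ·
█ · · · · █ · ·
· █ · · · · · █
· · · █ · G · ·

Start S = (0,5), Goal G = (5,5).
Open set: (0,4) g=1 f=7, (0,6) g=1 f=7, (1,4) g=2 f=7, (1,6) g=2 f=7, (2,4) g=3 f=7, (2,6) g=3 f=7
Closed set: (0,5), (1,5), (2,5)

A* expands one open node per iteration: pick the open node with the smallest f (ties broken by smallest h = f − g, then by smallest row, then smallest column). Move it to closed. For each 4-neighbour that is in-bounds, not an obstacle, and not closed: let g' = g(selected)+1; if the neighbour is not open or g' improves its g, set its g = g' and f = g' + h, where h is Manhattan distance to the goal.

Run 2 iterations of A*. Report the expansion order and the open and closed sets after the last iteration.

step 1: expand (2,4) (f=7, h=4) → closed; open now [(0,4) g=1 f=7, (0,6) g=1 f=7, (1,4) g=2 f=7, (1,6) g=2 f=7, (2,6) g=3 f=7, (3,4) g=4 f=7]
step 2: expand (3,4) (f=7, h=3) → closed; open now [(0,4) g=1 f=7, (0,6) g=1 f=7, (1,4) g=2 f=7, (1,6) g=2 f=7, (2,6) g=3 f=7, (3,3) g=5 f=9, (4,4) g=5 f=7]

order=[(2,4) → (3,4)]; open=[(0,4) g=1 f=7, (0,6) g=1 f=7, (1,4) g=2 f=7, (1,6) g=2 f=7, (2,6) g=3 f=7, (3,3) g=5 f=9, (4,4) g=5 f=7]; closed=[(0,5), (1,5), (2,4), (2,5), (3,4)]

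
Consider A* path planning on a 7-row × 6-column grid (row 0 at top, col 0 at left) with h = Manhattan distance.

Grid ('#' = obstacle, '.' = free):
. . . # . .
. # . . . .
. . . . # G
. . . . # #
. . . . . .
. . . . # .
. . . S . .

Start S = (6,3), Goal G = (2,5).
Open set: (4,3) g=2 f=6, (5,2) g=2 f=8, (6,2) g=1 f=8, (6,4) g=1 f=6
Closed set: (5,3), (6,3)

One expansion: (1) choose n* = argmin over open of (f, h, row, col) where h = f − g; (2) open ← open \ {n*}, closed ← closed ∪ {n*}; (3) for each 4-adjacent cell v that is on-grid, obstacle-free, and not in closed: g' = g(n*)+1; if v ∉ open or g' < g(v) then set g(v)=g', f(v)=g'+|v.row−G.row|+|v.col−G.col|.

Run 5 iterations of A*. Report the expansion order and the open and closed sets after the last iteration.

step 1: expand (4,3) (f=6, h=4) → closed; open now [(3,3) g=3 f=6, (4,2) g=3 f=8, (4,4) g=3 f=6, (5,2) g=2 f=8, (6,2) g=1 f=8, (6,4) g=1 f=6]
step 2: expand (3,3) (f=6, h=3) → closed; open now [(2,3) g=4 f=6, (3,2) g=4 f=8, (4,2) g=3 f=8, (4,4) g=3 f=6, (5,2) g=2 f=8, (6,2) g=1 f=8, (6,4) g=1 f=6]
step 3: expand (2,3) (f=6, h=2) → closed; open now [(1,3) g=5 f=8, (2,2) g=5 f=8, (3,2) g=4 f=8, (4,2) g=3 f=8, (4,4) g=3 f=6, (5,2) g=2 f=8, (6,2) g=1 f=8, (6,4) g=1 f=6]
step 4: expand (4,4) (f=6, h=3) → closed; open now [(1,3) g=5 f=8, (2,2) g=5 f=8, (3,2) g=4 f=8, (4,2) g=3 f=8, (4,5) g=4 f=6, (5,2) g=2 f=8, (6,2) g=1 f=8, (6,4) g=1 f=6]
step 5: expand (4,5) (f=6, h=2) → closed; open now [(1,3) g=5 f=8, (2,2) g=5 f=8, (3,2) g=4 f=8, (4,2) g=3 f=8, (5,2) g=2 f=8, (5,5) g=5 f=8, (6,2) g=1 f=8, (6,4) g=1 f=6]

order=[(4,3) → (3,3) → (2,3) → (4,4) → (4,5)]; open=[(1,3) g=5 f=8, (2,2) g=5 f=8, (3,2) g=4 f=8, (4,2) g=3 f=8, (5,2) g=2 f=8, (5,5) g=5 f=8, (6,2) g=1 f=8, (6,4) g=1 f=6]; closed=[(2,3), (3,3), (4,3), (4,4), (4,5), (5,3), (6,3)]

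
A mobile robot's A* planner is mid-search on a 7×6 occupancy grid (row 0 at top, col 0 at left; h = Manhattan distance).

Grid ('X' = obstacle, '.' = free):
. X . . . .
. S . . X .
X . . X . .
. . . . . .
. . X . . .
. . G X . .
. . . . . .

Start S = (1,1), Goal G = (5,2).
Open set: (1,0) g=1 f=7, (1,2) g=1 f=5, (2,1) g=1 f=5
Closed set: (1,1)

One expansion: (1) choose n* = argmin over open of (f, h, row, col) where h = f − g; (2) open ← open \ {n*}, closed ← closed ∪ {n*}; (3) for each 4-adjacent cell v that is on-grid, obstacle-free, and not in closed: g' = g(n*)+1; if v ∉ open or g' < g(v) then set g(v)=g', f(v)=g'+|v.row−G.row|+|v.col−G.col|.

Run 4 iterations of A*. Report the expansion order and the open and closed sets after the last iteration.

order=[(1,2) → (2,2) → (3,2) → (2,1)]; open=[(0,2) g=2 f=7, (1,0) g=1 f=7, (1,3) g=2 f=7, (3,1) g=2 f=5, (3,3) g=4 f=7]; closed=[(1,1), (1,2), (2,1), (2,2), (3,2)]

step 1: expand (1,2) (f=5, h=4) → closed; open now [(0,2) g=2 f=7, (1,0) g=1 f=7, (1,3) g=2 f=7, (2,1) g=1 f=5, (2,2) g=2 f=5]
step 2: expand (2,2) (f=5, h=3) → closed; open now [(0,2) g=2 f=7, (1,0) g=1 f=7, (1,3) g=2 f=7, (2,1) g=1 f=5, (3,2) g=3 f=5]
step 3: expand (3,2) (f=5, h=2) → closed; open now [(0,2) g=2 f=7, (1,0) g=1 f=7, (1,3) g=2 f=7, (2,1) g=1 f=5, (3,1) g=4 f=7, (3,3) g=4 f=7]
step 4: expand (2,1) (f=5, h=4) → closed; open now [(0,2) g=2 f=7, (1,0) g=1 f=7, (1,3) g=2 f=7, (3,1) g=2 f=5, (3,3) g=4 f=7]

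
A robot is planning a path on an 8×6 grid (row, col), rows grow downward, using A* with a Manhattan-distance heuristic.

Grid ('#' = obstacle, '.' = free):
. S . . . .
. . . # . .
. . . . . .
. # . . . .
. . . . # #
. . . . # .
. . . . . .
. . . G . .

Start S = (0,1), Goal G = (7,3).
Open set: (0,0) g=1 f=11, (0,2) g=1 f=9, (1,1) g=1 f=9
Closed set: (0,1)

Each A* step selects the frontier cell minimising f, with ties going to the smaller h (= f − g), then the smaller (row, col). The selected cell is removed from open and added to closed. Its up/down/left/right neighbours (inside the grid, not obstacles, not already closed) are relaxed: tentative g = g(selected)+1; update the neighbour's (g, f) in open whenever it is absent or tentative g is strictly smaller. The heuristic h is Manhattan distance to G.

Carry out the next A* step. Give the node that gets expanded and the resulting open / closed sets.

step 1: expand (0,2) (f=9, h=8) → closed; open now [(0,0) g=1 f=11, (0,3) g=2 f=9, (1,1) g=1 f=9, (1,2) g=2 f=9]

expanded=(0,2); open=[(0,0) g=1 f=11, (0,3) g=2 f=9, (1,1) g=1 f=9, (1,2) g=2 f=9]; closed=[(0,1), (0,2)]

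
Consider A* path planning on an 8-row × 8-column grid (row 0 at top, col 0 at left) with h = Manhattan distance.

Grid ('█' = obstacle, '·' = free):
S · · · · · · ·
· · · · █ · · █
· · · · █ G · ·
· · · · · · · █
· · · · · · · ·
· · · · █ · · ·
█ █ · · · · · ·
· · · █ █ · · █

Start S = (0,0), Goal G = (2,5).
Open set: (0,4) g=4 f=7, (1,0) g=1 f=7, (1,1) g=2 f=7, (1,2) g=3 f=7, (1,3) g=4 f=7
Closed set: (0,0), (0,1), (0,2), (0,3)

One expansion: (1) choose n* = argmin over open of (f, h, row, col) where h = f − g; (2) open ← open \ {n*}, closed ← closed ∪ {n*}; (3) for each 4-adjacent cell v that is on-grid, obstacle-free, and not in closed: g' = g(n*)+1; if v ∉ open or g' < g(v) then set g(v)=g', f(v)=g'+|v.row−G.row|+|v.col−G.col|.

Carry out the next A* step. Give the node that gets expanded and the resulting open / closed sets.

expanded=(0,4); open=[(0,5) g=5 f=7, (1,0) g=1 f=7, (1,1) g=2 f=7, (1,2) g=3 f=7, (1,3) g=4 f=7]; closed=[(0,0), (0,1), (0,2), (0,3), (0,4)]

step 1: expand (0,4) (f=7, h=3) → closed; open now [(0,5) g=5 f=7, (1,0) g=1 f=7, (1,1) g=2 f=7, (1,2) g=3 f=7, (1,3) g=4 f=7]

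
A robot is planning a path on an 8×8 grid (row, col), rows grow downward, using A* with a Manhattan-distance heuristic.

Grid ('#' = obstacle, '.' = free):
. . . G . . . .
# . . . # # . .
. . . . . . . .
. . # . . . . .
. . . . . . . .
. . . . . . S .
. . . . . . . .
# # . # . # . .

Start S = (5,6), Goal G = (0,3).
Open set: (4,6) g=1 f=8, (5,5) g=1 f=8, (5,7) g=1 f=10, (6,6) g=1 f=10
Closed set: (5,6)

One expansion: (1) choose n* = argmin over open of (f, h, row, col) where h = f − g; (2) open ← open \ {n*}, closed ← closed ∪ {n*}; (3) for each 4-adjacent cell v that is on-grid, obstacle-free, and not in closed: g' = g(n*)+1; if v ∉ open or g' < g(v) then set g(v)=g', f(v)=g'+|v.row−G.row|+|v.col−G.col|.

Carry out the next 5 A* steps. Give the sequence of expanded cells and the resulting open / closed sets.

step 1: expand (4,6) (f=8, h=7) → closed; open now [(3,6) g=2 f=8, (4,5) g=2 f=8, (4,7) g=2 f=10, (5,5) g=1 f=8, (5,7) g=1 f=10, (6,6) g=1 f=10]
step 2: expand (3,6) (f=8, h=6) → closed; open now [(2,6) g=3 f=8, (3,5) g=3 f=8, (3,7) g=3 f=10, (4,5) g=2 f=8, (4,7) g=2 f=10, (5,5) g=1 f=8, (5,7) g=1 f=10, (6,6) g=1 f=10]
step 3: expand (2,6) (f=8, h=5) → closed; open now [(1,6) g=4 f=8, (2,5) g=4 f=8, (2,7) g=4 f=10, (3,5) g=3 f=8, (3,7) g=3 f=10, (4,5) g=2 f=8, (4,7) g=2 f=10, (5,5) g=1 f=8, (5,7) g=1 f=10, (6,6) g=1 f=10]
step 4: expand (1,6) (f=8, h=4) → closed; open now [(0,6) g=5 f=8, (1,7) g=5 f=10, (2,5) g=4 f=8, (2,7) g=4 f=10, (3,5) g=3 f=8, (3,7) g=3 f=10, (4,5) g=2 f=8, (4,7) g=2 f=10, (5,5) g=1 f=8, (5,7) g=1 f=10, (6,6) g=1 f=10]
step 5: expand (0,6) (f=8, h=3) → closed; open now [(0,5) g=6 f=8, (0,7) g=6 f=10, (1,7) g=5 f=10, (2,5) g=4 f=8, (2,7) g=4 f=10, (3,5) g=3 f=8, (3,7) g=3 f=10, (4,5) g=2 f=8, (4,7) g=2 f=10, (5,5) g=1 f=8, (5,7) g=1 f=10, (6,6) g=1 f=10]

order=[(4,6) → (3,6) → (2,6) → (1,6) → (0,6)]; open=[(0,5) g=6 f=8, (0,7) g=6 f=10, (1,7) g=5 f=10, (2,5) g=4 f=8, (2,7) g=4 f=10, (3,5) g=3 f=8, (3,7) g=3 f=10, (4,5) g=2 f=8, (4,7) g=2 f=10, (5,5) g=1 f=8, (5,7) g=1 f=10, (6,6) g=1 f=10]; closed=[(0,6), (1,6), (2,6), (3,6), (4,6), (5,6)]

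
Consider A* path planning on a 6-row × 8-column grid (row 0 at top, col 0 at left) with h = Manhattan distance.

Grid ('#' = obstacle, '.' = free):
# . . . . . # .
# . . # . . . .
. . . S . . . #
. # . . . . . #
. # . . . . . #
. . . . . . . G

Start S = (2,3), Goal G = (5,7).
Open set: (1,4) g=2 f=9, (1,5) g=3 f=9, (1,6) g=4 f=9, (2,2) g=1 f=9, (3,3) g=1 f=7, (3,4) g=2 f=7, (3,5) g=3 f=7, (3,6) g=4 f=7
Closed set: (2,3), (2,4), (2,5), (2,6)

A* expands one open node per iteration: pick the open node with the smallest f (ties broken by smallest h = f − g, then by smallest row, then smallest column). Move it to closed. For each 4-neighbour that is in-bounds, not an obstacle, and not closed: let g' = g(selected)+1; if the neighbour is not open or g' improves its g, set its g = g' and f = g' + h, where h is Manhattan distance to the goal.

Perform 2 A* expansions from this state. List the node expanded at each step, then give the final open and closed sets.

order=[(3,6) → (4,6)]; open=[(1,4) g=2 f=9, (1,5) g=3 f=9, (1,6) g=4 f=9, (2,2) g=1 f=9, (3,3) g=1 f=7, (3,4) g=2 f=7, (3,5) g=3 f=7, (4,5) g=6 f=9, (5,6) g=6 f=7]; closed=[(2,3), (2,4), (2,5), (2,6), (3,6), (4,6)]

step 1: expand (3,6) (f=7, h=3) → closed; open now [(1,4) g=2 f=9, (1,5) g=3 f=9, (1,6) g=4 f=9, (2,2) g=1 f=9, (3,3) g=1 f=7, (3,4) g=2 f=7, (3,5) g=3 f=7, (4,6) g=5 f=7]
step 2: expand (4,6) (f=7, h=2) → closed; open now [(1,4) g=2 f=9, (1,5) g=3 f=9, (1,6) g=4 f=9, (2,2) g=1 f=9, (3,3) g=1 f=7, (3,4) g=2 f=7, (3,5) g=3 f=7, (4,5) g=6 f=9, (5,6) g=6 f=7]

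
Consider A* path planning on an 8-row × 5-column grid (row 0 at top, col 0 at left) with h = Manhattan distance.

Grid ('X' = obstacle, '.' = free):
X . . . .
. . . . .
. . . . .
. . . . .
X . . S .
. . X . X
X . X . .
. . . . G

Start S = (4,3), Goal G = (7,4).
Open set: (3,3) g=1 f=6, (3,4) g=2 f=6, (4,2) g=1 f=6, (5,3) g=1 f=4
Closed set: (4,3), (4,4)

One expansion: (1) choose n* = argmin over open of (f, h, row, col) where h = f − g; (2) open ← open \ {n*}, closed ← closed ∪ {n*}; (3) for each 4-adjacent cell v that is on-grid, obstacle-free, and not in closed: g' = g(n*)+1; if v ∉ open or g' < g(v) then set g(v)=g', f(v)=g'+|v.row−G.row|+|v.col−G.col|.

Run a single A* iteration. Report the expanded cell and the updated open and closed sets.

expanded=(5,3); open=[(3,3) g=1 f=6, (3,4) g=2 f=6, (4,2) g=1 f=6, (6,3) g=2 f=4]; closed=[(4,3), (4,4), (5,3)]

step 1: expand (5,3) (f=4, h=3) → closed; open now [(3,3) g=1 f=6, (3,4) g=2 f=6, (4,2) g=1 f=6, (6,3) g=2 f=4]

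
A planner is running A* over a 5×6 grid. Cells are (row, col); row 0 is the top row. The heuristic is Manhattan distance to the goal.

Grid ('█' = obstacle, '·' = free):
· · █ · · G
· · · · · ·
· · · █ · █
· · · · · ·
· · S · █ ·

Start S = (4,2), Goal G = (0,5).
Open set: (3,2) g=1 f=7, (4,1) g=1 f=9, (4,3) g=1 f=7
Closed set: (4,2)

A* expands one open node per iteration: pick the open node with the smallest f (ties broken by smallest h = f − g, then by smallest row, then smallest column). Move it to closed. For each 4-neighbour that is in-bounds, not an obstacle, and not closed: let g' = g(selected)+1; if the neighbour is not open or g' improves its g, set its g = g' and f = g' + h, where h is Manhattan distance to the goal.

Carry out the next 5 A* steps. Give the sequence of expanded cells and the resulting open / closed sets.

step 1: expand (3,2) (f=7, h=6) → closed; open now [(2,2) g=2 f=7, (3,1) g=2 f=9, (3,3) g=2 f=7, (4,1) g=1 f=9, (4,3) g=1 f=7]
step 2: expand (2,2) (f=7, h=5) → closed; open now [(1,2) g=3 f=7, (2,1) g=3 f=9, (3,1) g=2 f=9, (3,3) g=2 f=7, (4,1) g=1 f=9, (4,3) g=1 f=7]
step 3: expand (1,2) (f=7, h=4) → closed; open now [(1,1) g=4 f=9, (1,3) g=4 f=7, (2,1) g=3 f=9, (3,1) g=2 f=9, (3,3) g=2 f=7, (4,1) g=1 f=9, (4,3) g=1 f=7]
step 4: expand (1,3) (f=7, h=3) → closed; open now [(0,3) g=5 f=7, (1,1) g=4 f=9, (1,4) g=5 f=7, (2,1) g=3 f=9, (3,1) g=2 f=9, (3,3) g=2 f=7, (4,1) g=1 f=9, (4,3) g=1 f=7]
step 5: expand (0,3) (f=7, h=2) → closed; open now [(0,4) g=6 f=7, (1,1) g=4 f=9, (1,4) g=5 f=7, (2,1) g=3 f=9, (3,1) g=2 f=9, (3,3) g=2 f=7, (4,1) g=1 f=9, (4,3) g=1 f=7]

order=[(3,2) → (2,2) → (1,2) → (1,3) → (0,3)]; open=[(0,4) g=6 f=7, (1,1) g=4 f=9, (1,4) g=5 f=7, (2,1) g=3 f=9, (3,1) g=2 f=9, (3,3) g=2 f=7, (4,1) g=1 f=9, (4,3) g=1 f=7]; closed=[(0,3), (1,2), (1,3), (2,2), (3,2), (4,2)]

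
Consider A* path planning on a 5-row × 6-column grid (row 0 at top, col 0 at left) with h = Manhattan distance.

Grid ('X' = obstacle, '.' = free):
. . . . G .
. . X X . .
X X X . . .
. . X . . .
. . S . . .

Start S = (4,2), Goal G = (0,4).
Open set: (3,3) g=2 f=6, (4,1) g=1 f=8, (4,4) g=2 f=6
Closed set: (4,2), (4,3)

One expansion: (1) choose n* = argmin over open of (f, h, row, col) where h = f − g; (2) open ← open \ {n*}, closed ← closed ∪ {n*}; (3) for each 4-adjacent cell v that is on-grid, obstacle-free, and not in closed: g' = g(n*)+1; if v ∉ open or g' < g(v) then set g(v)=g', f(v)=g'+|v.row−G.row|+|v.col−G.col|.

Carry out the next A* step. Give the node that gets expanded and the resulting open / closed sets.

step 1: expand (3,3) (f=6, h=4) → closed; open now [(2,3) g=3 f=6, (3,4) g=3 f=6, (4,1) g=1 f=8, (4,4) g=2 f=6]

expanded=(3,3); open=[(2,3) g=3 f=6, (3,4) g=3 f=6, (4,1) g=1 f=8, (4,4) g=2 f=6]; closed=[(3,3), (4,2), (4,3)]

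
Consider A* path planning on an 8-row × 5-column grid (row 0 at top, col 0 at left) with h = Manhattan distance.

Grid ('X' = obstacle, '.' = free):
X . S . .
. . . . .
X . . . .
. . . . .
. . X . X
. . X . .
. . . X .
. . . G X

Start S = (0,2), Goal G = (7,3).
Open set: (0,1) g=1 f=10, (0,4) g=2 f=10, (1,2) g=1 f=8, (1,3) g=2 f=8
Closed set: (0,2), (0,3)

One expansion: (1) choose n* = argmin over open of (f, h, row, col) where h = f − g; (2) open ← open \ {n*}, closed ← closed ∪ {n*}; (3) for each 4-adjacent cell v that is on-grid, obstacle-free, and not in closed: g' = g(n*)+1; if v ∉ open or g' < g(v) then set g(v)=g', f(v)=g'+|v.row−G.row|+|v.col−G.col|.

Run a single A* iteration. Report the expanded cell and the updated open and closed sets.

expanded=(1,3); open=[(0,1) g=1 f=10, (0,4) g=2 f=10, (1,2) g=1 f=8, (1,4) g=3 f=10, (2,3) g=3 f=8]; closed=[(0,2), (0,3), (1,3)]

step 1: expand (1,3) (f=8, h=6) → closed; open now [(0,1) g=1 f=10, (0,4) g=2 f=10, (1,2) g=1 f=8, (1,4) g=3 f=10, (2,3) g=3 f=8]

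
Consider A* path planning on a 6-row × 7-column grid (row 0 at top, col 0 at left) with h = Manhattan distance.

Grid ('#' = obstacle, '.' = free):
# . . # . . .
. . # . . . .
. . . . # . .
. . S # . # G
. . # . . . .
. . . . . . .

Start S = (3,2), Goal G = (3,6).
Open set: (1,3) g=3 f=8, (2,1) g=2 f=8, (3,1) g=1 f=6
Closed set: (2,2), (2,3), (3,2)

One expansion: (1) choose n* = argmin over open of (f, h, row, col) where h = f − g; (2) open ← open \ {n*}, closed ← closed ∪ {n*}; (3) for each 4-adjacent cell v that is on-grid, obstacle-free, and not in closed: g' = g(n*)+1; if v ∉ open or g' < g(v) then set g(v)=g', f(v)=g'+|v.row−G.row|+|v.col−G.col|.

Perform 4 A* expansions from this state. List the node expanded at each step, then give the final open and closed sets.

order=[(3,1) → (1,3) → (1,4) → (1,5)]; open=[(0,4) g=5 f=10, (0,5) g=6 f=10, (1,6) g=6 f=8, (2,1) g=2 f=8, (2,5) g=6 f=8, (3,0) g=2 f=8, (4,1) g=2 f=8]; closed=[(1,3), (1,4), (1,5), (2,2), (2,3), (3,1), (3,2)]

step 1: expand (3,1) (f=6, h=5) → closed; open now [(1,3) g=3 f=8, (2,1) g=2 f=8, (3,0) g=2 f=8, (4,1) g=2 f=8]
step 2: expand (1,3) (f=8, h=5) → closed; open now [(1,4) g=4 f=8, (2,1) g=2 f=8, (3,0) g=2 f=8, (4,1) g=2 f=8]
step 3: expand (1,4) (f=8, h=4) → closed; open now [(0,4) g=5 f=10, (1,5) g=5 f=8, (2,1) g=2 f=8, (3,0) g=2 f=8, (4,1) g=2 f=8]
step 4: expand (1,5) (f=8, h=3) → closed; open now [(0,4) g=5 f=10, (0,5) g=6 f=10, (1,6) g=6 f=8, (2,1) g=2 f=8, (2,5) g=6 f=8, (3,0) g=2 f=8, (4,1) g=2 f=8]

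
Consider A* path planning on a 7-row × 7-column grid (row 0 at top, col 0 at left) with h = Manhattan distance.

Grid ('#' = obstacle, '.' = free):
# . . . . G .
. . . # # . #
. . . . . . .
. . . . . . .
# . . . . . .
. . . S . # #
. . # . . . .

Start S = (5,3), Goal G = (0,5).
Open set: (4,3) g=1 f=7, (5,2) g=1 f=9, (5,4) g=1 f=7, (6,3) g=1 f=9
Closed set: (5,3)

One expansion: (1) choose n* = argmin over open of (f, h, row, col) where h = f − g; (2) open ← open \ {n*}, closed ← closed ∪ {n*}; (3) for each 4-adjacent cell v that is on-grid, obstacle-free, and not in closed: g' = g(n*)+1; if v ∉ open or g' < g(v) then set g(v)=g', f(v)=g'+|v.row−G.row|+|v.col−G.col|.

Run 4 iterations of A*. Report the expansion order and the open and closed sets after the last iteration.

step 1: expand (4,3) (f=7, h=6) → closed; open now [(3,3) g=2 f=7, (4,2) g=2 f=9, (4,4) g=2 f=7, (5,2) g=1 f=9, (5,4) g=1 f=7, (6,3) g=1 f=9]
step 2: expand (3,3) (f=7, h=5) → closed; open now [(2,3) g=3 f=7, (3,2) g=3 f=9, (3,4) g=3 f=7, (4,2) g=2 f=9, (4,4) g=2 f=7, (5,2) g=1 f=9, (5,4) g=1 f=7, (6,3) g=1 f=9]
step 3: expand (2,3) (f=7, h=4) → closed; open now [(2,2) g=4 f=9, (2,4) g=4 f=7, (3,2) g=3 f=9, (3,4) g=3 f=7, (4,2) g=2 f=9, (4,4) g=2 f=7, (5,2) g=1 f=9, (5,4) g=1 f=7, (6,3) g=1 f=9]
step 4: expand (2,4) (f=7, h=3) → closed; open now [(2,2) g=4 f=9, (2,5) g=5 f=7, (3,2) g=3 f=9, (3,4) g=3 f=7, (4,2) g=2 f=9, (4,4) g=2 f=7, (5,2) g=1 f=9, (5,4) g=1 f=7, (6,3) g=1 f=9]

order=[(4,3) → (3,3) → (2,3) → (2,4)]; open=[(2,2) g=4 f=9, (2,5) g=5 f=7, (3,2) g=3 f=9, (3,4) g=3 f=7, (4,2) g=2 f=9, (4,4) g=2 f=7, (5,2) g=1 f=9, (5,4) g=1 f=7, (6,3) g=1 f=9]; closed=[(2,3), (2,4), (3,3), (4,3), (5,3)]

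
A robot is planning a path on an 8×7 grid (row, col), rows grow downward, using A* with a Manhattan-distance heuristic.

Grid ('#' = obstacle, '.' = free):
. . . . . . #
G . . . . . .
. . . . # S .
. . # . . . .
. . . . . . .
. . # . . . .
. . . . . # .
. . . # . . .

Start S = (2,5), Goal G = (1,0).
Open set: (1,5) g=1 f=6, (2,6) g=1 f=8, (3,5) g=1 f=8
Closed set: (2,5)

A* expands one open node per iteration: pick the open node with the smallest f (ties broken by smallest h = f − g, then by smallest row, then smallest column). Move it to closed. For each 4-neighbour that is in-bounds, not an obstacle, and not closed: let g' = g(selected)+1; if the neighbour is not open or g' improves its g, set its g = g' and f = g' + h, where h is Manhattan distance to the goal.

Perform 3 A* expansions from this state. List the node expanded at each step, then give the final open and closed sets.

order=[(1,5) → (1,4) → (1,3)]; open=[(0,3) g=4 f=8, (0,4) g=3 f=8, (0,5) g=2 f=8, (1,2) g=4 f=6, (1,6) g=2 f=8, (2,3) g=4 f=8, (2,6) g=1 f=8, (3,5) g=1 f=8]; closed=[(1,3), (1,4), (1,5), (2,5)]

step 1: expand (1,5) (f=6, h=5) → closed; open now [(0,5) g=2 f=8, (1,4) g=2 f=6, (1,6) g=2 f=8, (2,6) g=1 f=8, (3,5) g=1 f=8]
step 2: expand (1,4) (f=6, h=4) → closed; open now [(0,4) g=3 f=8, (0,5) g=2 f=8, (1,3) g=3 f=6, (1,6) g=2 f=8, (2,6) g=1 f=8, (3,5) g=1 f=8]
step 3: expand (1,3) (f=6, h=3) → closed; open now [(0,3) g=4 f=8, (0,4) g=3 f=8, (0,5) g=2 f=8, (1,2) g=4 f=6, (1,6) g=2 f=8, (2,3) g=4 f=8, (2,6) g=1 f=8, (3,5) g=1 f=8]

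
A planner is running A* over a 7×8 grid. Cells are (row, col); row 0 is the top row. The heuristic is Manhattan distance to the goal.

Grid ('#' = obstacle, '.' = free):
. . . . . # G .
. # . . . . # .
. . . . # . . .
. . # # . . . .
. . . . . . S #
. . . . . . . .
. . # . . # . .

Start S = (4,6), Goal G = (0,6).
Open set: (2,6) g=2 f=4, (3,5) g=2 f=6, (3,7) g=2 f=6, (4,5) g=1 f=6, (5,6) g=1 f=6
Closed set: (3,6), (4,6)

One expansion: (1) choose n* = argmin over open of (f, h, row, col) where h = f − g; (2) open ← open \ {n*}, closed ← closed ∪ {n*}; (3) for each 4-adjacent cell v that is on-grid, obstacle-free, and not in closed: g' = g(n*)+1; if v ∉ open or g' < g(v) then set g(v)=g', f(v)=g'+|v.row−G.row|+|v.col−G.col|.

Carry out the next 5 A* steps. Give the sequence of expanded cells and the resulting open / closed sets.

order=[(2,6) → (2,5) → (1,5) → (2,7) → (1,7)]; open=[(0,7) g=5 f=6, (1,4) g=5 f=8, (3,5) g=2 f=6, (3,7) g=2 f=6, (4,5) g=1 f=6, (5,6) g=1 f=6]; closed=[(1,5), (1,7), (2,5), (2,6), (2,7), (3,6), (4,6)]

step 1: expand (2,6) (f=4, h=2) → closed; open now [(2,5) g=3 f=6, (2,7) g=3 f=6, (3,5) g=2 f=6, (3,7) g=2 f=6, (4,5) g=1 f=6, (5,6) g=1 f=6]
step 2: expand (2,5) (f=6, h=3) → closed; open now [(1,5) g=4 f=6, (2,7) g=3 f=6, (3,5) g=2 f=6, (3,7) g=2 f=6, (4,5) g=1 f=6, (5,6) g=1 f=6]
step 3: expand (1,5) (f=6, h=2) → closed; open now [(1,4) g=5 f=8, (2,7) g=3 f=6, (3,5) g=2 f=6, (3,7) g=2 f=6, (4,5) g=1 f=6, (5,6) g=1 f=6]
step 4: expand (2,7) (f=6, h=3) → closed; open now [(1,4) g=5 f=8, (1,7) g=4 f=6, (3,5) g=2 f=6, (3,7) g=2 f=6, (4,5) g=1 f=6, (5,6) g=1 f=6]
step 5: expand (1,7) (f=6, h=2) → closed; open now [(0,7) g=5 f=6, (1,4) g=5 f=8, (3,5) g=2 f=6, (3,7) g=2 f=6, (4,5) g=1 f=6, (5,6) g=1 f=6]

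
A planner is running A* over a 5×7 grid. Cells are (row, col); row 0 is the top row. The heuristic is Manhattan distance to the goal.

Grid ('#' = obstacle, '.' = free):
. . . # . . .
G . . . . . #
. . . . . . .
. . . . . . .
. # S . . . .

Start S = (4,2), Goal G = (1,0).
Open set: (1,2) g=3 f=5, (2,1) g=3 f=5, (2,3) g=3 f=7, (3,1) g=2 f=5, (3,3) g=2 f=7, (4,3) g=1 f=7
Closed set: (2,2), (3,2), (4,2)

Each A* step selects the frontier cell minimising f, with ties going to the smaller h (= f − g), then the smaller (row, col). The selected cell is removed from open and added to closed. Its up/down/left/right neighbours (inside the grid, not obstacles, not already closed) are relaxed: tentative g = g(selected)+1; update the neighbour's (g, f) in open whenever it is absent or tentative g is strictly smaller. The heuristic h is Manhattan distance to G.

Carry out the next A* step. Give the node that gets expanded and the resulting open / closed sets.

step 1: expand (1,2) (f=5, h=2) → closed; open now [(0,2) g=4 f=7, (1,1) g=4 f=5, (1,3) g=4 f=7, (2,1) g=3 f=5, (2,3) g=3 f=7, (3,1) g=2 f=5, (3,3) g=2 f=7, (4,3) g=1 f=7]

expanded=(1,2); open=[(0,2) g=4 f=7, (1,1) g=4 f=5, (1,3) g=4 f=7, (2,1) g=3 f=5, (2,3) g=3 f=7, (3,1) g=2 f=5, (3,3) g=2 f=7, (4,3) g=1 f=7]; closed=[(1,2), (2,2), (3,2), (4,2)]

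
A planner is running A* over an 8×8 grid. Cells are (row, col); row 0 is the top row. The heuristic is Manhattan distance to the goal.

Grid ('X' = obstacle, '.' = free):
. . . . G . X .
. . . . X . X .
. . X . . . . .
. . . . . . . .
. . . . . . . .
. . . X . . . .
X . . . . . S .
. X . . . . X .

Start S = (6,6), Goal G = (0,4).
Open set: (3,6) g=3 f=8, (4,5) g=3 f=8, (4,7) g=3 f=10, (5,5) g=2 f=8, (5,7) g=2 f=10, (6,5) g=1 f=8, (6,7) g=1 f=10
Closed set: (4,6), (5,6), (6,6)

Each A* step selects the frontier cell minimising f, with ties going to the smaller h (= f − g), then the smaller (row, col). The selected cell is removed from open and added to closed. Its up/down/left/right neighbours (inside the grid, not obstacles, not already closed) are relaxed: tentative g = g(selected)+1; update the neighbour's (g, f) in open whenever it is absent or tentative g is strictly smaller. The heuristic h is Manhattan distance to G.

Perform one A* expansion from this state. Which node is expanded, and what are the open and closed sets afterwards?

step 1: expand (3,6) (f=8, h=5) → closed; open now [(2,6) g=4 f=8, (3,5) g=4 f=8, (3,7) g=4 f=10, (4,5) g=3 f=8, (4,7) g=3 f=10, (5,5) g=2 f=8, (5,7) g=2 f=10, (6,5) g=1 f=8, (6,7) g=1 f=10]

expanded=(3,6); open=[(2,6) g=4 f=8, (3,5) g=4 f=8, (3,7) g=4 f=10, (4,5) g=3 f=8, (4,7) g=3 f=10, (5,5) g=2 f=8, (5,7) g=2 f=10, (6,5) g=1 f=8, (6,7) g=1 f=10]; closed=[(3,6), (4,6), (5,6), (6,6)]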